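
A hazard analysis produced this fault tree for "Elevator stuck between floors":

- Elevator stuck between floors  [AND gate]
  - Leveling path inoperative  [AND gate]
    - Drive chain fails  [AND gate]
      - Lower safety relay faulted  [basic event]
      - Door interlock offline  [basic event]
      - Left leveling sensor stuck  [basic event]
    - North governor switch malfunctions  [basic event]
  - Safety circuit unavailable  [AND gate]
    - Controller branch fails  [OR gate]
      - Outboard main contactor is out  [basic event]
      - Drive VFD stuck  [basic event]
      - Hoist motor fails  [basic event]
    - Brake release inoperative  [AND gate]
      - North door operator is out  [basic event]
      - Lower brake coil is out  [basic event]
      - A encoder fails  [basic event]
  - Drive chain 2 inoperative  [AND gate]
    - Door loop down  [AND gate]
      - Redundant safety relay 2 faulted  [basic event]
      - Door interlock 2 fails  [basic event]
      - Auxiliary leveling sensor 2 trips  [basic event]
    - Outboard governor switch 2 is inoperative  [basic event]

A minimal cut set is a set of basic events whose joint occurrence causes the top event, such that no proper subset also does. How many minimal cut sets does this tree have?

Drive chain fails [AND]: one cut set from each child combined → 1 × 1 × 1 = 1 cut set(s).
Leveling path inoperative [AND]: one cut set from each child combined → 1 × 1 = 1 cut set(s).
Controller branch fails [OR]: union of children's cut sets → 3 cut set(s).
Brake release inoperative [AND]: one cut set from each child combined → 1 × 1 × 1 = 1 cut set(s).
Safety circuit unavailable [AND]: one cut set from each child combined → 3 × 1 = 3 cut set(s).
Door loop down [AND]: one cut set from each child combined → 1 × 1 × 1 = 1 cut set(s).
Drive chain 2 inoperative [AND]: one cut set from each child combined → 1 × 1 = 1 cut set(s).
Elevator stuck between floors [AND]: one cut set from each child combined → 1 × 3 × 1 = 3 cut set(s).
Minimal cut sets: {A encoder fails, Auxiliary leveling sensor 2 trips, Door interlock 2 fails, Door interlock offline, Left leveling sensor stuck, Lower brake coil is out, Lower safety relay faulted, North door operator is out, North governor switch malfunctions, Outboard governor switch 2 is inoperative, Outboard main contactor is out, Redundant safety relay 2 faulted}; {A encoder fails, Auxiliary leveling sensor 2 trips, Door interlock 2 fails, Door interlock offline, Drive VFD stuck, Left leveling sensor stuck, Lower brake coil is out, Lower safety relay faulted, North door operator is out, North governor switch malfunctions, Outboard governor switch 2 is inoperative, Redundant safety relay 2 faulted}; {A encoder fails, Auxiliary leveling sensor 2 trips, Door interlock 2 fails, Door interlock offline, Hoist motor fails, Left leveling sensor stuck, Lower brake coil is out, Lower safety relay faulted, North door operator is out, North governor switch malfunctions, Outboard governor switch 2 is inoperative, Redundant safety relay 2 faulted}.

3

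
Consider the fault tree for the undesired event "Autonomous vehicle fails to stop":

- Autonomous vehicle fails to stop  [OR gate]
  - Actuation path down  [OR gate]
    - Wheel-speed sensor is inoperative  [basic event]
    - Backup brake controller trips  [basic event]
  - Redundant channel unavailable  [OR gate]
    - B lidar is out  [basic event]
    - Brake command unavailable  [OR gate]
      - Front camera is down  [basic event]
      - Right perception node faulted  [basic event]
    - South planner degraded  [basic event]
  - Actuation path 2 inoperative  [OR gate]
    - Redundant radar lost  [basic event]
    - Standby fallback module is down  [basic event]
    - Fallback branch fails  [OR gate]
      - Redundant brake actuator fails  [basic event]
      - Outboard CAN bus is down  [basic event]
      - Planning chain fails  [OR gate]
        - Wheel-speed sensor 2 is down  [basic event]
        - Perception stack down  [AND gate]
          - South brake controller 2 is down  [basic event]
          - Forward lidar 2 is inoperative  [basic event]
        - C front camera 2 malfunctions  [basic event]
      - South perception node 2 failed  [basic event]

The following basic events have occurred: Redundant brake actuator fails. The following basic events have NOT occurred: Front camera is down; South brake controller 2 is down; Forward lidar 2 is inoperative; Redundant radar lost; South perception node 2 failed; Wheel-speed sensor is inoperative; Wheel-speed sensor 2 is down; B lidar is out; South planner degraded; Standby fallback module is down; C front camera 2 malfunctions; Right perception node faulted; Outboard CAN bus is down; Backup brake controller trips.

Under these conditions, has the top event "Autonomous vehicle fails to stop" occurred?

Yes

Actuation path down [OR]: Wheel-speed sensor is inoperative=not, Backup brake controller trips=not → no input occurs → does not occur.
Brake command unavailable [OR]: Front camera is down=not, Right perception node faulted=not → no input occurs → does not occur.
Redundant channel unavailable [OR]: B lidar is out=not, Brake command unavailable=not, South planner degraded=not → no input occurs → does not occur.
Perception stack down [AND]: South brake controller 2 is down=not, Forward lidar 2 is inoperative=not → not all inputs occur → does not occur.
Planning chain fails [OR]: Wheel-speed sensor 2 is down=not, Perception stack down=not, C front camera 2 malfunctions=not → no input occurs → does not occur.
Fallback branch fails [OR]: Redundant brake actuator fails=occurs, Outboard CAN bus is down=not, Planning chain fails=not, South perception node 2 failed=not → at least one input occurs → occurs.
Actuation path 2 inoperative [OR]: Redundant radar lost=not, Standby fallback module is down=not, Fallback branch fails=occurs → at least one input occurs → occurs.
Autonomous vehicle fails to stop [OR]: Actuation path down=not, Redundant channel unavailable=not, Actuation path 2 inoperative=occurs → at least one input occurs → occurs.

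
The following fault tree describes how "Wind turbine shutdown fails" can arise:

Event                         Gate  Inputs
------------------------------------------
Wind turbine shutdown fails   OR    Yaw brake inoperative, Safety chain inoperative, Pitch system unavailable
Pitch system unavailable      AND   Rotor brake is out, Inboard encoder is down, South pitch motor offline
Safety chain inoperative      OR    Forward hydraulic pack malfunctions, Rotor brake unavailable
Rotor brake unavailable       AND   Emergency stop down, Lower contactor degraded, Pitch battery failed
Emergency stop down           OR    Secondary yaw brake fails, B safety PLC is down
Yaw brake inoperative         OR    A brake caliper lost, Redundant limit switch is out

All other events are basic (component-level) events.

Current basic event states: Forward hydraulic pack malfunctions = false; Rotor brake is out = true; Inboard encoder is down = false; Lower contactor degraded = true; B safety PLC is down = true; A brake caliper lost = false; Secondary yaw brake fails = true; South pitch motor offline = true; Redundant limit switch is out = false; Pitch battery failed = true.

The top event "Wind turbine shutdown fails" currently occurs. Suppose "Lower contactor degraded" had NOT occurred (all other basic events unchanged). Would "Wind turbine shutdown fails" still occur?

No

Counterfactual: set "Lower contactor degraded" to not occurred.
Yaw brake inoperative [OR]: A brake caliper lost=not, Redundant limit switch is out=not → no input occurs → does not occur.
Emergency stop down [OR]: Secondary yaw brake fails=occurs, B safety PLC is down=occurs → at least one input occurs → occurs.
Rotor brake unavailable [AND]: Emergency stop down=occurs, Lower contactor degraded=not, Pitch battery failed=occurs → not all inputs occur → does not occur.
Safety chain inoperative [OR]: Forward hydraulic pack malfunctions=not, Rotor brake unavailable=not → no input occurs → does not occur.
Pitch system unavailable [AND]: Rotor brake is out=occurs, Inboard encoder is down=not, South pitch motor offline=occurs → not all inputs occur → does not occur.
Wind turbine shutdown fails [OR]: Yaw brake inoperative=not, Safety chain inoperative=not, Pitch system unavailable=not → no input occurs → does not occur.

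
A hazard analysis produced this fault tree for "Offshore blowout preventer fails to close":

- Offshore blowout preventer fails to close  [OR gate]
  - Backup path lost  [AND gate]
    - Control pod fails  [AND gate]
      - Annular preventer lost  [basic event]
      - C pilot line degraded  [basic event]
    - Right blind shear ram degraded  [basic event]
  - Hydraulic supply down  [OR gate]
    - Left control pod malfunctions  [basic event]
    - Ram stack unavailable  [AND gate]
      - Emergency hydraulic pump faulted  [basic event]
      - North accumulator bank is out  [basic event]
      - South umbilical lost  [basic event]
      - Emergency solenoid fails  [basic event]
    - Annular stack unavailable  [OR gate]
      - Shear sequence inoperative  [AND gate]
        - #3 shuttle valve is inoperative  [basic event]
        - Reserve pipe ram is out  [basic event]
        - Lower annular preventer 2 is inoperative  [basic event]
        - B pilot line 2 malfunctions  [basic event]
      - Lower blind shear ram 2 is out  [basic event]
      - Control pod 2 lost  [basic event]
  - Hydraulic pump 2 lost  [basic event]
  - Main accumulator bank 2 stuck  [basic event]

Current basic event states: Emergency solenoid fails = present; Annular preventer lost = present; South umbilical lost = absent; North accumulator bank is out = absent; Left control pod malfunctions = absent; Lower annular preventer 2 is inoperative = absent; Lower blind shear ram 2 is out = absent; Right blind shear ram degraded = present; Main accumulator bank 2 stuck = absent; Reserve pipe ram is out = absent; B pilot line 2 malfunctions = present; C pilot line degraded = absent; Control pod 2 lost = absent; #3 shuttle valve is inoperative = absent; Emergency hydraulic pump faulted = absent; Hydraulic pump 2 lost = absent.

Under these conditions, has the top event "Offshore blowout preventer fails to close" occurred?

Control pod fails [AND]: Annular preventer lost=occurs, C pilot line degraded=not → not all inputs occur → does not occur.
Backup path lost [AND]: Control pod fails=not, Right blind shear ram degraded=occurs → not all inputs occur → does not occur.
Ram stack unavailable [AND]: Emergency hydraulic pump faulted=not, North accumulator bank is out=not, South umbilical lost=not, Emergency solenoid fails=occurs → not all inputs occur → does not occur.
Shear sequence inoperative [AND]: #3 shuttle valve is inoperative=not, Reserve pipe ram is out=not, Lower annular preventer 2 is inoperative=not, B pilot line 2 malfunctions=occurs → not all inputs occur → does not occur.
Annular stack unavailable [OR]: Shear sequence inoperative=not, Lower blind shear ram 2 is out=not, Control pod 2 lost=not → no input occurs → does not occur.
Hydraulic supply down [OR]: Left control pod malfunctions=not, Ram stack unavailable=not, Annular stack unavailable=not → no input occurs → does not occur.
Offshore blowout preventer fails to close [OR]: Backup path lost=not, Hydraulic supply down=not, Hydraulic pump 2 lost=not, Main accumulator bank 2 stuck=not → no input occurs → does not occur.

No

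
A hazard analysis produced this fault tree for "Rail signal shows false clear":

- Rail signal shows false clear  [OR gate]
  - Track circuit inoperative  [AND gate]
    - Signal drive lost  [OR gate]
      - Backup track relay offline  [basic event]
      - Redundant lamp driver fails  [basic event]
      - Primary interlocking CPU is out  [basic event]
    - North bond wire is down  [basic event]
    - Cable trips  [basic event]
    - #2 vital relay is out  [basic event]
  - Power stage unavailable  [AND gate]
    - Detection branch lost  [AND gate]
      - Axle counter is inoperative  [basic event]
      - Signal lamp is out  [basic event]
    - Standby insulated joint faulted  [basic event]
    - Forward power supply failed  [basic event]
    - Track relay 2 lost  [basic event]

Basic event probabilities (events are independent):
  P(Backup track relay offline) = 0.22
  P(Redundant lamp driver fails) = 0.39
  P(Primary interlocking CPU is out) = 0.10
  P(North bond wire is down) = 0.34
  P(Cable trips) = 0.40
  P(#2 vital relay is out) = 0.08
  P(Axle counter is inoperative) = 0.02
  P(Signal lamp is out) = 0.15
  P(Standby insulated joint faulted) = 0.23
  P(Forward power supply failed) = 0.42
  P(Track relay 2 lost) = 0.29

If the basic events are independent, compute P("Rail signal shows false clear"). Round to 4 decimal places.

0.0063

P(Signal drive lost) [OR] = 1 − (1−0.22) × (1−0.39) × (1−0.10) = 0.571780
P(Track circuit inoperative) [AND] = 0.571780 × 0.34 × 0.40 × 0.08 = 0.006221
P(Detection branch lost) [AND] = 0.02 × 0.15 = 0.003000
P(Power stage unavailable) [AND] = 0.003000 × 0.23 × 0.42 × 0.29 = 0.000084
P(Rail signal shows false clear) [OR] = 1 − (1−0.006221) × (1−0.000084) = 0.006304
Rounded to 4 decimal places: P(Rail signal shows false clear) ≈ 0.0063.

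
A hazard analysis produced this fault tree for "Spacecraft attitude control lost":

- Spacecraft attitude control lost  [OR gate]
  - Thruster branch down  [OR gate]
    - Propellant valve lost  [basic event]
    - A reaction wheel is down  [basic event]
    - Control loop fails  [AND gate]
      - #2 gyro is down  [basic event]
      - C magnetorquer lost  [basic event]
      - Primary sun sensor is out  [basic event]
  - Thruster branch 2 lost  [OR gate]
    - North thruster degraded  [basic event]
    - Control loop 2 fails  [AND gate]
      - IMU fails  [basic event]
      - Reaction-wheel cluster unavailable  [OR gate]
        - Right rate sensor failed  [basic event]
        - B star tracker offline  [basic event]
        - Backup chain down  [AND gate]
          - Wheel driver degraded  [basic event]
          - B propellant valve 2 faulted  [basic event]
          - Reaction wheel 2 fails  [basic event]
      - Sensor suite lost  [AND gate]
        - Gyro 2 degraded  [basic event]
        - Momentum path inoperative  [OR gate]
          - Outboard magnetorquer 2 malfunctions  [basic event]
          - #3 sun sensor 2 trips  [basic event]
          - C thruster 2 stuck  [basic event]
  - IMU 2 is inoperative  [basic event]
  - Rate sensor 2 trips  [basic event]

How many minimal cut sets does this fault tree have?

15

Control loop fails [AND]: one cut set from each child combined → 1 × 1 × 1 = 1 cut set(s).
Thruster branch down [OR]: union of children's cut sets → 3 cut set(s).
Backup chain down [AND]: one cut set from each child combined → 1 × 1 × 1 = 1 cut set(s).
Reaction-wheel cluster unavailable [OR]: union of children's cut sets → 3 cut set(s).
Momentum path inoperative [OR]: union of children's cut sets → 3 cut set(s).
Sensor suite lost [AND]: one cut set from each child combined → 1 × 3 = 3 cut set(s).
Control loop 2 fails [AND]: one cut set from each child combined → 1 × 3 × 3 = 9 cut set(s).
Thruster branch 2 lost [OR]: union of children's cut sets → 10 cut set(s).
Spacecraft attitude control lost [OR]: union of children's cut sets → 15 cut set(s).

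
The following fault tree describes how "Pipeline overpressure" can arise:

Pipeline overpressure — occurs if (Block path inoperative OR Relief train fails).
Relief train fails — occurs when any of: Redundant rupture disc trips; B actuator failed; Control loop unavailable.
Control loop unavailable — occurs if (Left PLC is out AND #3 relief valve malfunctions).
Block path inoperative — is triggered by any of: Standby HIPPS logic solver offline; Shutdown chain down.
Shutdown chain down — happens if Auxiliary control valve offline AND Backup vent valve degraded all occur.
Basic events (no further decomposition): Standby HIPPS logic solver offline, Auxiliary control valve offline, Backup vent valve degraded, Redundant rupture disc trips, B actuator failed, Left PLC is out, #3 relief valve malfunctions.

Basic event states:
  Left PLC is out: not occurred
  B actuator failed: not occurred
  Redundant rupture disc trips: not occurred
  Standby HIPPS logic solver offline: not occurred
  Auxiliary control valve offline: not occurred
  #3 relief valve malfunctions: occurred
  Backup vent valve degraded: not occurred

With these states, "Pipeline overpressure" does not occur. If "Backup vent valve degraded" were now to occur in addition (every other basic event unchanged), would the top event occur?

Counterfactual: set "Backup vent valve degraded" to occurred.
Shutdown chain down [AND]: Auxiliary control valve offline=not, Backup vent valve degraded=occurs → not all inputs occur → does not occur.
Block path inoperative [OR]: Standby HIPPS logic solver offline=not, Shutdown chain down=not → no input occurs → does not occur.
Control loop unavailable [AND]: Left PLC is out=not, #3 relief valve malfunctions=occurs → not all inputs occur → does not occur.
Relief train fails [OR]: Redundant rupture disc trips=not, B actuator failed=not, Control loop unavailable=not → no input occurs → does not occur.
Pipeline overpressure [OR]: Block path inoperative=not, Relief train fails=not → no input occurs → does not occur.

No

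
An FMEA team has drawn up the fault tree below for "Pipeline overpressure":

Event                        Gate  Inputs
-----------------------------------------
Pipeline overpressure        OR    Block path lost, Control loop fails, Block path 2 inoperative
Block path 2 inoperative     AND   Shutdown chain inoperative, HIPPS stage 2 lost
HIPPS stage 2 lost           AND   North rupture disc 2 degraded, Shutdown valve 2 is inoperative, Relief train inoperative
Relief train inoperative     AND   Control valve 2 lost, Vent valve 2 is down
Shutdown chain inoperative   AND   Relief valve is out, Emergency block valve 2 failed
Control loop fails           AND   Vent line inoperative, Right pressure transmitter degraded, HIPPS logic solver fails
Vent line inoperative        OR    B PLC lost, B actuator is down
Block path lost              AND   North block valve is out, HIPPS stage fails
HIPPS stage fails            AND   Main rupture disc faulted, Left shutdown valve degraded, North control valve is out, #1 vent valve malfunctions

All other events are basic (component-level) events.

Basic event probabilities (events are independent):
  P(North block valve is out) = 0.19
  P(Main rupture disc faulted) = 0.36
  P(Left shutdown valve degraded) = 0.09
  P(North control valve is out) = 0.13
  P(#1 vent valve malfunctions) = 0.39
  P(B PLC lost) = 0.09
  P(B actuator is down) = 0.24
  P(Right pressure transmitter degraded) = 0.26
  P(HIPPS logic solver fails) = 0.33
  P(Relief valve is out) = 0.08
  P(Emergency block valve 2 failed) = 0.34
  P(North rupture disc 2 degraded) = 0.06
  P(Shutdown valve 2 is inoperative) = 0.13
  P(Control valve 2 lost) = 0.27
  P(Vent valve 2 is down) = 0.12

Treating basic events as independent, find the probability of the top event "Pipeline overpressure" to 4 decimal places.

0.0268

P(HIPPS stage fails) [AND] = 0.36 × 0.09 × 0.13 × 0.39 = 0.001643
P(Block path lost) [AND] = 0.19 × 0.001643 = 0.000312
P(Vent line inoperative) [OR] = 1 − (1−0.09) × (1−0.24) = 0.308400
P(Control loop fails) [AND] = 0.308400 × 0.26 × 0.33 = 0.026461
P(Shutdown chain inoperative) [AND] = 0.08 × 0.34 = 0.027200
P(Relief train inoperative) [AND] = 0.27 × 0.12 = 0.032400
P(HIPPS stage 2 lost) [AND] = 0.06 × 0.13 × 0.032400 = 0.000253
P(Block path 2 inoperative) [AND] = 0.027200 × 0.000253 = 0.000007
P(Pipeline overpressure) [OR] = 1 − (1−0.000312) × (1−0.026461) × (1−0.000007) = 0.026772
Rounded to 4 decimal places: P(Pipeline overpressure) ≈ 0.0268.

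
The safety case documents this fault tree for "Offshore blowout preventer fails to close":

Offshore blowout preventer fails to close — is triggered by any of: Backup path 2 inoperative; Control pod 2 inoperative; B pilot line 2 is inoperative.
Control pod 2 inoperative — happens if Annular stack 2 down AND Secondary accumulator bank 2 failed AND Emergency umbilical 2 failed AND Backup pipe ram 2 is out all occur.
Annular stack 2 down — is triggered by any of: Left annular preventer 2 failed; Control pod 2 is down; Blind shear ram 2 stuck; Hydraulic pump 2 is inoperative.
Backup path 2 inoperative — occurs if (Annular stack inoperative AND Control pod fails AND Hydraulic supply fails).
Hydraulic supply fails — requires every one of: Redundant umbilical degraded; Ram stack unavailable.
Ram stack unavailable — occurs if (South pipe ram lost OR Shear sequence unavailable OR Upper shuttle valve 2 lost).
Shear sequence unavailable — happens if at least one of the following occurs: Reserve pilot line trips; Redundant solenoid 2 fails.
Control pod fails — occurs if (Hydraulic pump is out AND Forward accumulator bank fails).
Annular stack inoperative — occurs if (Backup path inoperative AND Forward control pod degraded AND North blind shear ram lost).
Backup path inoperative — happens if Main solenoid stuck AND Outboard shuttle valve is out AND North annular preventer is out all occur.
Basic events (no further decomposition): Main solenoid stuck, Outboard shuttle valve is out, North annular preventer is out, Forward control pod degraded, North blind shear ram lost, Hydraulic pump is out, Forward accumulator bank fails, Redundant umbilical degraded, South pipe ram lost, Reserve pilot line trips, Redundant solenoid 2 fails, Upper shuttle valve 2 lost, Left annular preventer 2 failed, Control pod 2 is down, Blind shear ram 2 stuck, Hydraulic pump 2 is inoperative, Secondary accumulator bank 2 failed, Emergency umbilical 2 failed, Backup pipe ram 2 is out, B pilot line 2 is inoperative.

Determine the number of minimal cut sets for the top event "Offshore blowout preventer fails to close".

9

Backup path inoperative [AND]: one cut set from each child combined → 1 × 1 × 1 = 1 cut set(s).
Annular stack inoperative [AND]: one cut set from each child combined → 1 × 1 × 1 = 1 cut set(s).
Control pod fails [AND]: one cut set from each child combined → 1 × 1 = 1 cut set(s).
Shear sequence unavailable [OR]: union of children's cut sets → 2 cut set(s).
Ram stack unavailable [OR]: union of children's cut sets → 4 cut set(s).
Hydraulic supply fails [AND]: one cut set from each child combined → 1 × 4 = 4 cut set(s).
Backup path 2 inoperative [AND]: one cut set from each child combined → 1 × 1 × 4 = 4 cut set(s).
Annular stack 2 down [OR]: union of children's cut sets → 4 cut set(s).
Control pod 2 inoperative [AND]: one cut set from each child combined → 4 × 1 × 1 × 1 = 4 cut set(s).
Offshore blowout preventer fails to close [OR]: union of children's cut sets → 9 cut set(s).
Minimal cut sets: {Forward accumulator bank fails, Forward control pod degraded, Hydraulic pump is out, Main solenoid stuck, North annular preventer is out, North blind shear ram lost, Outboard shuttle valve is out, Redundant umbilical degraded, South pipe ram lost}; {Forward accumulator bank fails, Forward control pod degraded, Hydraulic pump is out, Main solenoid stuck, North annular preventer is out, North blind shear ram lost, Outboard shuttle valve is out, Redundant umbilical degraded, Reserve pilot line trips}; {Forward accumulator bank fails, Forward control pod degraded, Hydraulic pump is out, Main solenoid stuck, North annular preventer is out, North blind shear ram lost, Outboard shuttle valve is out, Redundant solenoid 2 fails, Redundant umbilical degraded}; {Forward accumulator bank fails, Forward control pod degraded, Hydraulic pump is out, Main solenoid stuck, North annular preventer is out, North blind shear ram lost, Outboard shuttle valve is out, Redundant umbilical degraded, Upper shuttle valve 2 lost}; {Backup pipe ram 2 is out, Emergency umbilical 2 failed, Left annular preventer 2 failed, Secondary accumulator bank 2 failed}; {Backup pipe ram 2 is out, Control pod 2 is down, Emergency umbilical 2 failed, Secondary accumulator bank 2 failed}; {Backup pipe ram 2 is out, Blind shear ram 2 stuck, Emergency umbilical 2 failed, Secondary accumulator bank 2 failed}; {Backup pipe ram 2 is out, Emergency umbilical 2 failed, Hydraulic pump 2 is inoperative, Secondary accumulator bank 2 failed}; {B pilot line 2 is inoperative}.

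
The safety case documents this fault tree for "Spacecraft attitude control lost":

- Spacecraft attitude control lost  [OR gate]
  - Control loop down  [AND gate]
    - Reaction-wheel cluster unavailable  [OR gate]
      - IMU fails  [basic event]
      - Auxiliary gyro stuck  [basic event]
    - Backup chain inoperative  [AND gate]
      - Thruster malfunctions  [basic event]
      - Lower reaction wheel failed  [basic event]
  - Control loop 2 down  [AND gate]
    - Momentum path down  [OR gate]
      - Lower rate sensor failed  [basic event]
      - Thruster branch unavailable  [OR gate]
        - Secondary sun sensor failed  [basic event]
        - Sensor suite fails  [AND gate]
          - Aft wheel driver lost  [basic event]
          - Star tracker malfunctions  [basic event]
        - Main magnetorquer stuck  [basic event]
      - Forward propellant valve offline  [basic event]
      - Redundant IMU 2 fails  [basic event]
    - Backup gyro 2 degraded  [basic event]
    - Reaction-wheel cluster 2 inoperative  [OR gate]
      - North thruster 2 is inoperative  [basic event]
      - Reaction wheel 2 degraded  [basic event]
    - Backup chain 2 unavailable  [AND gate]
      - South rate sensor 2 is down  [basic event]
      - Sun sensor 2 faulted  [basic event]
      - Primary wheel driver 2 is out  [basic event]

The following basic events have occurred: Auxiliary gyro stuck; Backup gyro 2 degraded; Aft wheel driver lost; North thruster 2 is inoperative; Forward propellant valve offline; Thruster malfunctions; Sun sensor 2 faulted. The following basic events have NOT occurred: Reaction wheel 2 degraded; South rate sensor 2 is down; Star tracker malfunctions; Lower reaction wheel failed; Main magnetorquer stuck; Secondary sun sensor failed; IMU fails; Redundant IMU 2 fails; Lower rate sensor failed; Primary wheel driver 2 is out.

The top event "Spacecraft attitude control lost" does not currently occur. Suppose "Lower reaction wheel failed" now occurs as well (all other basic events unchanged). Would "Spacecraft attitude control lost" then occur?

Yes

Counterfactual: set "Lower reaction wheel failed" to occurred.
Reaction-wheel cluster unavailable [OR]: IMU fails=not, Auxiliary gyro stuck=occurs → at least one input occurs → occurs.
Backup chain inoperative [AND]: Thruster malfunctions=occurs, Lower reaction wheel failed=occurs → all inputs occur → occurs.
Control loop down [AND]: Reaction-wheel cluster unavailable=occurs, Backup chain inoperative=occurs → all inputs occur → occurs.
Sensor suite fails [AND]: Aft wheel driver lost=occurs, Star tracker malfunctions=not → not all inputs occur → does not occur.
Thruster branch unavailable [OR]: Secondary sun sensor failed=not, Sensor suite fails=not, Main magnetorquer stuck=not → no input occurs → does not occur.
Momentum path down [OR]: Lower rate sensor failed=not, Thruster branch unavailable=not, Forward propellant valve offline=occurs, Redundant IMU 2 fails=not → at least one input occurs → occurs.
Reaction-wheel cluster 2 inoperative [OR]: North thruster 2 is inoperative=occurs, Reaction wheel 2 degraded=not → at least one input occurs → occurs.
Backup chain 2 unavailable [AND]: South rate sensor 2 is down=not, Sun sensor 2 faulted=occurs, Primary wheel driver 2 is out=not → not all inputs occur → does not occur.
Control loop 2 down [AND]: Momentum path down=occurs, Backup gyro 2 degraded=occurs, Reaction-wheel cluster 2 inoperative=occurs, Backup chain 2 unavailable=not → not all inputs occur → does not occur.
Spacecraft attitude control lost [OR]: Control loop down=occurs, Control loop 2 down=not → at least one input occurs → occurs.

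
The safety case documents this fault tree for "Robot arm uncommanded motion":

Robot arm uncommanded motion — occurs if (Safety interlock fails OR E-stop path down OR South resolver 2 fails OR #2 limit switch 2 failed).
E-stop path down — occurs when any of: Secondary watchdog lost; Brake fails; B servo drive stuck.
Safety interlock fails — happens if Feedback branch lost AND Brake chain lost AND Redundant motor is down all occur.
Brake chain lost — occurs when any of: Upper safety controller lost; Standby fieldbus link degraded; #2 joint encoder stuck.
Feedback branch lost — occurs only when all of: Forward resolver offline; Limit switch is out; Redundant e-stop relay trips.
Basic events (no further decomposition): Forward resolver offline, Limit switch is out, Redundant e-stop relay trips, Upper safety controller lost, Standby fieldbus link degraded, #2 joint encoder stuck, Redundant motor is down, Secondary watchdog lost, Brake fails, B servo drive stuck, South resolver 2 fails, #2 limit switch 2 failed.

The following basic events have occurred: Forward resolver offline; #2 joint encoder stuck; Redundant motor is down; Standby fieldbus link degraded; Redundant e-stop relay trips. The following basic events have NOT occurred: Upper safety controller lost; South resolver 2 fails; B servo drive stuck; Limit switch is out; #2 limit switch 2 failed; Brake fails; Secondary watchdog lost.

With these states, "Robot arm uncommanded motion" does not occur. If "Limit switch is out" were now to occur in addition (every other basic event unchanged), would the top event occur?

Counterfactual: set "Limit switch is out" to occurred.
Feedback branch lost [AND]: Forward resolver offline=occurs, Limit switch is out=occurs, Redundant e-stop relay trips=occurs → all inputs occur → occurs.
Brake chain lost [OR]: Upper safety controller lost=not, Standby fieldbus link degraded=occurs, #2 joint encoder stuck=occurs → at least one input occurs → occurs.
Safety interlock fails [AND]: Feedback branch lost=occurs, Brake chain lost=occurs, Redundant motor is down=occurs → all inputs occur → occurs.
E-stop path down [OR]: Secondary watchdog lost=not, Brake fails=not, B servo drive stuck=not → no input occurs → does not occur.
Robot arm uncommanded motion [OR]: Safety interlock fails=occurs, E-stop path down=not, South resolver 2 fails=not, #2 limit switch 2 failed=not → at least one input occurs → occurs.

Yes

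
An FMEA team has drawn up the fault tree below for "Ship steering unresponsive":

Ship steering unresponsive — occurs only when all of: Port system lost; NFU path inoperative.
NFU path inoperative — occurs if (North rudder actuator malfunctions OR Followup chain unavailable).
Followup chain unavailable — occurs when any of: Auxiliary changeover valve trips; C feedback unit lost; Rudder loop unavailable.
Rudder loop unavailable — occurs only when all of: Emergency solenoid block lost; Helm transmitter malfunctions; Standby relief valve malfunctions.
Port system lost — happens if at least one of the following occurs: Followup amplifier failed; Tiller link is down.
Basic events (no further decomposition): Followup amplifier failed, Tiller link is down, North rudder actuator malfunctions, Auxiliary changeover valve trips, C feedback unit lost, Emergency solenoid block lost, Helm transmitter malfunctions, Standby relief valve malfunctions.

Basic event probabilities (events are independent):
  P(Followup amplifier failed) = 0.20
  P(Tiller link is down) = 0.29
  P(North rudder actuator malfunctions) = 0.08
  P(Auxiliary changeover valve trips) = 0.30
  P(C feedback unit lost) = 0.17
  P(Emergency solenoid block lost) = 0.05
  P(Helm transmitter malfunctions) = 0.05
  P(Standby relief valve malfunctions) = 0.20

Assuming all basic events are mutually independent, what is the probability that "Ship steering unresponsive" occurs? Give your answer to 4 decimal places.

P(Port system lost) [OR] = 1 − (1−0.20) × (1−0.29) = 0.432000
P(Rudder loop unavailable) [AND] = 0.05 × 0.05 × 0.20 = 0.000500
P(Followup chain unavailable) [OR] = 1 − (1−0.30) × (1−0.17) × (1−0.000500) = 0.419291
P(NFU path inoperative) [OR] = 1 − (1−0.08) × (1−0.419291) = 0.465748
P(Ship steering unresponsive) [AND] = 0.432000 × 0.465748 = 0.201203
Rounded to 4 decimal places: P(Ship steering unresponsive) ≈ 0.2012.

0.2012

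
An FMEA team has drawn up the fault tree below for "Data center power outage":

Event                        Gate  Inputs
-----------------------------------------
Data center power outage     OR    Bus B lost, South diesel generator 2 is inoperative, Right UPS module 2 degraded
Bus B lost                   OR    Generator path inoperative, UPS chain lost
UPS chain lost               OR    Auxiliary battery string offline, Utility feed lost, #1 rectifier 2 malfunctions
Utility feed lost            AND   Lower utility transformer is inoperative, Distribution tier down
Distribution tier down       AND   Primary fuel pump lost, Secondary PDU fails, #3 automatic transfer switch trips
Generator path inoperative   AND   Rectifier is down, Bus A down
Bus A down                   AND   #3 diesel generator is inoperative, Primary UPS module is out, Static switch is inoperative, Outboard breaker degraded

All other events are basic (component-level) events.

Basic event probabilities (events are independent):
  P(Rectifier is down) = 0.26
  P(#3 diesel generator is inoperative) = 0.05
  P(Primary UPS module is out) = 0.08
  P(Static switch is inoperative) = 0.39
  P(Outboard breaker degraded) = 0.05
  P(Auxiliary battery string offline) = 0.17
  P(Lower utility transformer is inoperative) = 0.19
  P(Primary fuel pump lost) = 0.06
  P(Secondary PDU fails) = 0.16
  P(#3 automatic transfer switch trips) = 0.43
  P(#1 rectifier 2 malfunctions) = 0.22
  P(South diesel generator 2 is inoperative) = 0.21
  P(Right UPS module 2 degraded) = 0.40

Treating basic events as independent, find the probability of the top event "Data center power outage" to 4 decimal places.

0.6934

P(Bus A down) [AND] = 0.05 × 0.08 × 0.39 × 0.05 = 0.000078
P(Generator path inoperative) [AND] = 0.26 × 0.000078 = 0.000020
P(Distribution tier down) [AND] = 0.06 × 0.16 × 0.43 = 0.004128
P(Utility feed lost) [AND] = 0.19 × 0.004128 = 0.000784
P(UPS chain lost) [OR] = 1 − (1−0.17) × (1−0.000784) × (1−0.22) = 0.353108
P(Bus B lost) [OR] = 1 − (1−0.000020) × (1−0.353108) = 0.353121
P(Data center power outage) [OR] = 1 − (1−0.353121) × (1−0.21) × (1−0.40) = 0.693379
Rounded to 4 decimal places: P(Data center power outage) ≈ 0.6934.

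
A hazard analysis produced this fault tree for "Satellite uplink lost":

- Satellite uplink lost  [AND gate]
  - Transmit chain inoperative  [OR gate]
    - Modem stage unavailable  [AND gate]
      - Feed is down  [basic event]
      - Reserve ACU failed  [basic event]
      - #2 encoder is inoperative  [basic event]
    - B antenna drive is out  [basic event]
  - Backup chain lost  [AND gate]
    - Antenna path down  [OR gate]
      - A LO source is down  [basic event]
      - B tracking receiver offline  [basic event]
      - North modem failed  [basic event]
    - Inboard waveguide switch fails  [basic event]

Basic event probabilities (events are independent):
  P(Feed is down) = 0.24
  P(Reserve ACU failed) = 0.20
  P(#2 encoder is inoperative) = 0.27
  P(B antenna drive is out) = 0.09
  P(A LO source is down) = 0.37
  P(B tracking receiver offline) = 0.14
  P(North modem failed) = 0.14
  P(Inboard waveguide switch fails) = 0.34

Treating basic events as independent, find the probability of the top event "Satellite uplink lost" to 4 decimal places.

P(Modem stage unavailable) [AND] = 0.24 × 0.20 × 0.27 = 0.012960
P(Transmit chain inoperative) [OR] = 1 − (1−0.012960) × (1−0.09) = 0.101794
P(Antenna path down) [OR] = 1 − (1−0.37) × (1−0.14) × (1−0.14) = 0.534052
P(Backup chain lost) [AND] = 0.534052 × 0.34 = 0.181578
P(Satellite uplink lost) [AND] = 0.101794 × 0.181578 = 0.018484
Rounded to 4 decimal places: P(Satellite uplink lost) ≈ 0.0185.

0.0185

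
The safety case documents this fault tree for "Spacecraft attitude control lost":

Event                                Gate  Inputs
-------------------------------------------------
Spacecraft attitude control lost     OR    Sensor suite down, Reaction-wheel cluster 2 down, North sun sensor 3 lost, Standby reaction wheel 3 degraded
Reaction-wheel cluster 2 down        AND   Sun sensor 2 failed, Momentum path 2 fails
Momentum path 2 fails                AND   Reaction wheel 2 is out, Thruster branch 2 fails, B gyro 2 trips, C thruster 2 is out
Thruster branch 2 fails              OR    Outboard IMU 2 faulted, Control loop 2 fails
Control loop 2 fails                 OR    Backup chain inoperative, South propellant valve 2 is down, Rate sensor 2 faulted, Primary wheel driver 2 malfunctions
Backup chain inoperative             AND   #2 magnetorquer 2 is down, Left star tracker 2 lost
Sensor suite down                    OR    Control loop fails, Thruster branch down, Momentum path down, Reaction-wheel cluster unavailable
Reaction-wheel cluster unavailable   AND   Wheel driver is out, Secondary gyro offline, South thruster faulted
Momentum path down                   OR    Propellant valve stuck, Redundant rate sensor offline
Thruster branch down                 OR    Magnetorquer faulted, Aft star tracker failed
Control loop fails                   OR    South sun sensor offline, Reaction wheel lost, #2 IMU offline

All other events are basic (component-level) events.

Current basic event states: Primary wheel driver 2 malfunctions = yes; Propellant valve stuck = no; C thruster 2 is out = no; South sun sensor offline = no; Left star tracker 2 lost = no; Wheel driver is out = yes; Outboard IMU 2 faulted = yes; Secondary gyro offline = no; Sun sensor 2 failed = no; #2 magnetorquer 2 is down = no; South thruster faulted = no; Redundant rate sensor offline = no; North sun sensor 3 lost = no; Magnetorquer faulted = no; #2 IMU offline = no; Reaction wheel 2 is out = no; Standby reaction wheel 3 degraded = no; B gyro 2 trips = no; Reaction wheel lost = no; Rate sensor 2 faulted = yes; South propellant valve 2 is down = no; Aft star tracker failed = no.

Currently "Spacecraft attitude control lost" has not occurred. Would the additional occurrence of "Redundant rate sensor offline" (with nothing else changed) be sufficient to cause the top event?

Yes

Counterfactual: set "Redundant rate sensor offline" to occurred.
Control loop fails [OR]: South sun sensor offline=not, Reaction wheel lost=not, #2 IMU offline=not → no input occurs → does not occur.
Thruster branch down [OR]: Magnetorquer faulted=not, Aft star tracker failed=not → no input occurs → does not occur.
Momentum path down [OR]: Propellant valve stuck=not, Redundant rate sensor offline=occurs → at least one input occurs → occurs.
Reaction-wheel cluster unavailable [AND]: Wheel driver is out=occurs, Secondary gyro offline=not, South thruster faulted=not → not all inputs occur → does not occur.
Sensor suite down [OR]: Control loop fails=not, Thruster branch down=not, Momentum path down=occurs, Reaction-wheel cluster unavailable=not → at least one input occurs → occurs.
Backup chain inoperative [AND]: #2 magnetorquer 2 is down=not, Left star tracker 2 lost=not → not all inputs occur → does not occur.
Control loop 2 fails [OR]: Backup chain inoperative=not, South propellant valve 2 is down=not, Rate sensor 2 faulted=occurs, Primary wheel driver 2 malfunctions=occurs → at least one input occurs → occurs.
Thruster branch 2 fails [OR]: Outboard IMU 2 faulted=occurs, Control loop 2 fails=occurs → at least one input occurs → occurs.
Momentum path 2 fails [AND]: Reaction wheel 2 is out=not, Thruster branch 2 fails=occurs, B gyro 2 trips=not, C thruster 2 is out=not → not all inputs occur → does not occur.
Reaction-wheel cluster 2 down [AND]: Sun sensor 2 failed=not, Momentum path 2 fails=not → not all inputs occur → does not occur.
Spacecraft attitude control lost [OR]: Sensor suite down=occurs, Reaction-wheel cluster 2 down=not, North sun sensor 3 lost=not, Standby reaction wheel 3 degraded=not → at least one input occurs → occurs.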